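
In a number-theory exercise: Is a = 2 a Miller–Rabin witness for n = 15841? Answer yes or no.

no

n − 1 = 15840 = 2^5 · 495, so s = 5 and d = 495.
x_0 = 2^495 mod 15841 = 1.
x_0 = 1, so 2 is not a witness.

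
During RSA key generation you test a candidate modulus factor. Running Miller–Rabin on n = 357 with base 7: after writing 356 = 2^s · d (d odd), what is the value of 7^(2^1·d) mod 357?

49

n − 1 = 356 = 2^2 · 89, so s = 2 and d = 89.
x_0 = 7^89 mod 357 = 112.
x_1 = 112^2 mod 357 = 49.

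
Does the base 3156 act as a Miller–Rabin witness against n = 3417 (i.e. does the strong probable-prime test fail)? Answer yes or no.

yes

n − 1 = 3416 = 2^3 · 427, so s = 3 and d = 427.
x_0 = 3156^427 mod 3417 = 3123.
x_0 is neither 1 nor 3416, so continue squaring.
x_1 = 3123^2 mod 3417 = 1011.
x_2 = 1011^2 mod 3417 = 438.
Reached i = s−1 = 2 without hitting −1: 3156 is a Miller–Rabin witness and 3417 is composite.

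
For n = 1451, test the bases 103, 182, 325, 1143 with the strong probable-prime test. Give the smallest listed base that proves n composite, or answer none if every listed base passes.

n − 1 = 1450 = 2^1 · 725, so s = 1 and d = 725.
Base 103: x_0 = 103^725 mod 1451 = 1450. x_0 = 1450 ≡ −1, so 103 is not a witness.
Base 182: x_0 = 182^725 mod 1451 = 1450. x_0 = 1450 ≡ −1, so 182 is not a witness.
Base 325: x_0 = 325^725 mod 1451 = 1450. x_0 = 1450 ≡ −1, so 325 is not a witness.
Base 1143: x_0 = 1143^725 mod 1451 = 1. x_0 = 1, so 1143 is not a witness.
No listed base is a witness for 1451.

none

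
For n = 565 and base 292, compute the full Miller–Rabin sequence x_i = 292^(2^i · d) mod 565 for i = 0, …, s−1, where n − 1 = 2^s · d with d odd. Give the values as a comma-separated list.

312, 164

n − 1 = 564 = 2^2 · 141, so s = 2 and d = 141.
x_0 = 292^141 mod 565 = 312.
x_1 = 312^2 mod 565 = 164.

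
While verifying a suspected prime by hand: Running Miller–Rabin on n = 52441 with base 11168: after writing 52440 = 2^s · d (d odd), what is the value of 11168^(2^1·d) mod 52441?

25649

n − 1 = 52440 = 2^3 · 6555, so s = 3 and d = 6555.
x_0 = 11168^6555 mod 52441 = 39616.
x_1 = 39616^2 mod 52441 = 25649.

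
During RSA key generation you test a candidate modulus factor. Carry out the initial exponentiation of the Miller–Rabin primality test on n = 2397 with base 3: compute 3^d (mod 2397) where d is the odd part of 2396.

708

n − 1 = 2396 = 2^2 · 599, so s = 2 and d = 599.
3^599 mod 2397 = 708.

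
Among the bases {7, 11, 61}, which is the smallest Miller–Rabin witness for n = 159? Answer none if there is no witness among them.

n − 1 = 158 = 2^1 · 79, so s = 1 and d = 79.
Base 7: x_0 = 7^79 mod 159 = 7. x_0 ∉ {1, 158} and s = 1, so 7 is a Miller–Rabin witness and 159 is composite.
Base 11: x_0 = 11^79 mod 159 = 11. x_0 ∉ {1, 158} and s = 1, so 11 is a Miller–Rabin witness and 159 is composite.
Base 61: x_0 = 61^79 mod 159 = 151. x_0 ∉ {1, 158} and s = 1, so 61 is a Miller–Rabin witness and 159 is composite.
The smallest witness among the given bases is 7.

7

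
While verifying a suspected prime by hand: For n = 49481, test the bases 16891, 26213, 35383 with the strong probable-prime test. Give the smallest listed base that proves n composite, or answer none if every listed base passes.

n − 1 = 49480 = 2^3 · 6185, so s = 3 and d = 6185.
Base 16891: x_0 = 16891^6185 mod 49481 = 1. x_0 = 1, so 16891 is not a witness.
Base 26213: x_0 = 26213^6185 mod 49481 = 35229. x_0 is neither 1 nor 49480, so continue squaring. x_1 = 35229^2 mod 49481 = 49480. x_1 ≡ −1, so 26213 is not a witness.
Base 35383: x_0 = 35383^6185 mod 49481 = 1. x_0 = 1, so 35383 is not a witness.
No listed base is a witness for 49481.

none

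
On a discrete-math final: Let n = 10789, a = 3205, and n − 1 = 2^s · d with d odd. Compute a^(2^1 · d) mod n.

n − 1 = 10788 = 2^2 · 2697, so s = 2 and d = 2697.
x_0 = 3205^2697 mod 10789 = 4883.
x_1 = 4883^2 mod 10789 = 10788.

10788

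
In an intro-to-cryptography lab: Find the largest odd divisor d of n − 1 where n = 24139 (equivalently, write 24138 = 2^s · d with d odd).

12069

Halving: 24138 → 12069; 12069 is odd.
So 24138 = 2^1 · 12069.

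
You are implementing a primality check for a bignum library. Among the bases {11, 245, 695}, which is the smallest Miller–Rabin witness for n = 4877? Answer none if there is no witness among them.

none

n − 1 = 4876 = 2^2 · 1219, so s = 2 and d = 1219.
Base 11: x_0 = 11^1219 mod 4877 = 1. x_0 = 1, so 11 is not a witness.
Base 245: x_0 = 245^1219 mod 4877 = 4158. x_0 is neither 1 nor 4876, so continue squaring. x_1 = 4158^2 mod 4877 = 4876. x_1 ≡ −1, so 245 is not a witness.
Base 695: x_0 = 695^1219 mod 4877 = 4876. x_0 = 4876 ≡ −1, so 695 is not a witness.
No listed base is a witness for 4877.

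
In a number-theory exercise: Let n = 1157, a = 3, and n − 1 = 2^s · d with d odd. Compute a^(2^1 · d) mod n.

1140

n − 1 = 1156 = 2^2 · 289, so s = 2 and d = 289.
Repeated squaring mod 1157: 3^1 ≡ 3, 3^2 ≡ 9, 3^4 ≡ 81, 3^8 ≡ 776, 3^16 ≡ 536, 3^32 ≡ 360, 3^64 ≡ 16, 3^128 ≡ 256, 3^256 ≡ 744.
289 = 256 + 32 + 1, so 3^289 ≡ 744·360·3 ≡ 562 (mod 1157).
x_0 = 562.
x_1 = 562^2 mod 1157 = 1140.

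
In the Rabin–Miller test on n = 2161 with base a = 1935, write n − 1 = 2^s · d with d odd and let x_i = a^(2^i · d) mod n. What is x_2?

n − 1 = 2160 = 2^4 · 135, so s = 4 and d = 135.
x_0 = 1935^135 mod 2161 = 2160.
x_1 = 2160^2 mod 2161 = 1.
x_2 = 1^2 mod 2161 = 1.

1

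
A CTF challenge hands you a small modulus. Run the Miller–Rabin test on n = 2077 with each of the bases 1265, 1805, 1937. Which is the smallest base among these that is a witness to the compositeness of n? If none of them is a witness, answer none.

n − 1 = 2076 = 2^2 · 519, so s = 2 and d = 519.
Base 1265: x_0 = 1265^519 mod 2077 = 466. x_0 is neither 1 nor 2076, so continue squaring. x_1 = 466^2 mod 2077 = 1148. Reached i = s−1 = 1 without hitting −1: 1265 is a Miller–Rabin witness and 2077 is composite.
Base 1805: x_0 = 1805^519 mod 2077 = 876. x_0 is neither 1 nor 2076, so continue squaring. x_1 = 876^2 mod 2077 = 963. Reached i = s−1 = 1 without hitting −1: 1805 is a Miller–Rabin witness and 2077 is composite.
Base 1937: x_0 = 1937^519 mod 2077 = 1951. x_0 is neither 1 nor 2076, so continue squaring. x_1 = 1951^2 mod 2077 = 1337. Reached i = s−1 = 1 without hitting −1: 1937 is a Miller–Rabin witness and 2077 is composite.
The smallest witness among the given bases is 1265.

1265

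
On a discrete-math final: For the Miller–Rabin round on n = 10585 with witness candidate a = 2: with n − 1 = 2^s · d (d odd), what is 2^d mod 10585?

n − 1 = 10584 = 2^3 · 1323, so s = 3 and d = 1323.
Repeated squaring mod 10585: 2^1 ≡ 2, 2^2 ≡ 4, 2^4 ≡ 16, 2^8 ≡ 256, 2^16 ≡ 2026, 2^32 ≡ 8281, 2^64 ≡ 5331, 2^128 ≡ 9421, 2^256 ≡ 16, 2^512 ≡ 256, 2^1024 ≡ 2026.
1323 = 1024 + 256 + 32 + 8 + 2 + 1, so 2^1323 ≡ 2026·16·8281·256·4·2 ≡ 7958 (mod 10585).

7958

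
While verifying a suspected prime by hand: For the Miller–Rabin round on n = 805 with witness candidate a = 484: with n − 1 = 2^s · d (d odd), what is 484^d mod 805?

484

n − 1 = 804 = 2^2 · 201, so s = 2 and d = 201.
484^201 mod 805 = 484.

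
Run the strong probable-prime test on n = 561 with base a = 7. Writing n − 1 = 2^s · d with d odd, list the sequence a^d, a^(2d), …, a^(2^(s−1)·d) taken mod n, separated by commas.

241, 298, 166, 67

n − 1 = 560 = 2^4 · 35, so s = 4 and d = 35.
x_0 = 7^35 mod 561 = 241.
x_1 = 241^2 mod 561 = 298.
x_2 = 298^2 mod 561 = 166.
x_3 = 166^2 mod 561 = 67.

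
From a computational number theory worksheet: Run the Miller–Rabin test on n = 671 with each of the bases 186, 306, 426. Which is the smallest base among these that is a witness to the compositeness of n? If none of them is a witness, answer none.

n − 1 = 670 = 2^1 · 335, so s = 1 and d = 335.
Base 186: x_0 = 186^335 mod 671 = 670. x_0 = 670 ≡ −1, so 186 is not a witness.
Base 306: x_0 = 306^335 mod 671 = 1. x_0 = 1, so 306 is not a witness.
Base 426: x_0 = 426^335 mod 671 = 670. x_0 = 670 ≡ −1, so 426 is not a witness.
No listed base is a witness for 671.

none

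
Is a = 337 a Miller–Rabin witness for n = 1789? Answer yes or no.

n − 1 = 1788 = 2^2 · 447, so s = 2 and d = 447.
x_0 = 337^447 mod 1789 = 1.
x_0 = 1, so 337 is not a witness.

no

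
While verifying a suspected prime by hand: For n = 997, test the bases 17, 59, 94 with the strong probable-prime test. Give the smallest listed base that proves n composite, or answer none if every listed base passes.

n − 1 = 996 = 2^2 · 249, so s = 2 and d = 249.
Base 17: x_0 = 17^249 mod 997 = 836. x_0 is neither 1 nor 996, so continue squaring. x_1 = 836^2 mod 997 = 996. x_1 ≡ −1, so 17 is not a witness.
Base 59: x_0 = 59^249 mod 997 = 1. x_0 = 1, so 59 is not a witness.
Base 94: x_0 = 94^249 mod 997 = 996. x_0 = 996 ≡ −1, so 94 is not a witness.
No listed base is a witness for 997.

none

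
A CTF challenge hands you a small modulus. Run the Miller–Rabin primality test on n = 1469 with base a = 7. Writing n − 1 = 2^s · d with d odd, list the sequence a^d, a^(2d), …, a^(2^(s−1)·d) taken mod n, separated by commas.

n − 1 = 1468 = 2^2 · 367, so s = 2 and d = 367.
x_0 = 7^367 mod 1469 = 682.
x_1 = 682^2 mod 1469 = 920.

682, 920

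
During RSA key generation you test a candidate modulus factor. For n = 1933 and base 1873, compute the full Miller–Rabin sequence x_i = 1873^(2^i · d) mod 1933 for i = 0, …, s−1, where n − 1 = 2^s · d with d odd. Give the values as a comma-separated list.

n − 1 = 1932 = 2^2 · 483, so s = 2 and d = 483.
x_0 = 1873^483 mod 1933 = 598.
x_1 = 598^2 mod 1933 = 1932.

598, 1932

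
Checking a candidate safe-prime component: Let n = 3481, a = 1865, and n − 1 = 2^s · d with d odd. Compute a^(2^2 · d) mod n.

1948

n − 1 = 3480 = 2^3 · 435, so s = 3 and d = 435.
x_0 = 1865^435 mod 3481 = 1358.
x_1 = 1358^2 mod 3481 = 2715.
x_2 = 2715^2 mod 3481 = 1948.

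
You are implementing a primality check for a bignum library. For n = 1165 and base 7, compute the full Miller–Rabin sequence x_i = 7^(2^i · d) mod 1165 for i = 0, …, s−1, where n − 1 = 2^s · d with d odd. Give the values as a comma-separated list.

n − 1 = 1164 = 2^2 · 291, so s = 2 and d = 291.
x_0 = 7^291 mod 1165 = 1158.
x_1 = 1158^2 mod 1165 = 49.

1158, 49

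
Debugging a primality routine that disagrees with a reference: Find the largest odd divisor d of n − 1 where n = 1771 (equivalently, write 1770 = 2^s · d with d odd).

885

Halving: 1770 → 885; 885 is odd.
So 1770 = 2^1 · 885.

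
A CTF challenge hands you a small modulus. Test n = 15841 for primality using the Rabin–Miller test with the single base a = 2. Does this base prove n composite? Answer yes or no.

n − 1 = 15840 = 2^5 · 495, so s = 5 and d = 495.
x_0 = 2^495 mod 15841 = 1.
x_0 = 1, so 2 is not a witness.

no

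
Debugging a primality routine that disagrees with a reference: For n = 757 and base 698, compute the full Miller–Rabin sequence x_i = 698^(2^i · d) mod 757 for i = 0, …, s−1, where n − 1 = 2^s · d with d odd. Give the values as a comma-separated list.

n − 1 = 756 = 2^2 · 189, so s = 2 and d = 189.
x_0 = 698^189 mod 757 = 756.
x_1 = 756^2 mod 757 = 1.

756, 1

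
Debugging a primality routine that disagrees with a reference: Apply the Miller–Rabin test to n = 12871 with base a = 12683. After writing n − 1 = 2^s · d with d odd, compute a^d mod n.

n − 1 = 12870 = 2^1 · 6435, so s = 1 and d = 6435.
12683^6435 mod 12871 = 10127.

10127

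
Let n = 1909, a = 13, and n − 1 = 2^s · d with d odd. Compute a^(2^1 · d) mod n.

991

n − 1 = 1908 = 2^2 · 477, so s = 2 and d = 477.
x_0 = 13^477 mod 1909 = 1352.
x_1 = 1352^2 mod 1909 = 991.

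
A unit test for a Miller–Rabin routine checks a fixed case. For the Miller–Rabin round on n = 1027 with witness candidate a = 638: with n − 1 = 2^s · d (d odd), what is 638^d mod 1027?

n − 1 = 1026 = 2^1 · 513, so s = 1 and d = 513.
638^513 mod 1027 = 586.

586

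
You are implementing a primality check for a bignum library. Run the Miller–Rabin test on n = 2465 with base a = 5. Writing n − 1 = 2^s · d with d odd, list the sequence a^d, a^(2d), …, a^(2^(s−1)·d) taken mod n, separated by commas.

n − 1 = 2464 = 2^5 · 77, so s = 5 and d = 77.
x_0 = 5^77 mod 2465 = 2145.
x_1 = 2145^2 mod 2465 = 1335.
x_2 = 1335^2 mod 2465 = 30.
x_3 = 30^2 mod 2465 = 900.
x_4 = 900^2 mod 2465 = 1480.

2145, 1335, 30, 900, 1480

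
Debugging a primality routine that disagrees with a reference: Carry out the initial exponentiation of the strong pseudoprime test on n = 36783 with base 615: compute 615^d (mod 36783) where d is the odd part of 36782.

n − 1 = 36782 = 2^1 · 18391, so s = 1 and d = 18391.
615^18391 mod 36783 = 17451.

17451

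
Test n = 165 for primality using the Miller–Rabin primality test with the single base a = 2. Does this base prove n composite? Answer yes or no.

yes

n − 1 = 164 = 2^2 · 41, so s = 2 and d = 41.
x_0 = 2^41 mod 165 = 2.
x_0 is neither 1 nor 164, so continue squaring.
x_1 = 2^2 mod 165 = 4.
Reached i = s−1 = 1 without hitting −1: 2 is a Miller–Rabin witness and 165 is composite.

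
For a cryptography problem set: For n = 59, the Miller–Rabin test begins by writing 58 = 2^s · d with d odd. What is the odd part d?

Halving: 58 → 29; 29 is odd.
So 58 = 2^1 · 29.

29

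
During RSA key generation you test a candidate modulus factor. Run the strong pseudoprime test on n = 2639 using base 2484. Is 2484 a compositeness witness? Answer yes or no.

n − 1 = 2638 = 2^1 · 1319, so s = 1 and d = 1319.
x_0 = 2484^1319 mod 2639 = 2393.
x_0 ∉ {1, 2638} and s = 1, so 2484 is a Miller–Rabin witness and 2639 is composite.

yes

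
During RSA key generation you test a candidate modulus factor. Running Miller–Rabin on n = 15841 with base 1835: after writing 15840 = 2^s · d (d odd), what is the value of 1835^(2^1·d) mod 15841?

3039

n − 1 = 15840 = 2^5 · 495, so s = 5 and d = 495.
Repeated squaring mod 15841: 1835^1 ≡ 1835, 1835^2 ≡ 8933, 1835^4 ≡ 7372, 1835^8 ≡ 11754, 1835^16 ≡ 7155, 1835^32 ≡ 11754, 1835^64 ≡ 7155, 1835^128 ≡ 11754, 1835^256 ≡ 7155.
495 = 256 + 128 + 64 + 32 + 8 + 4 + 2 + 1, so 1835^495 ≡ 7155·11754·7155·11754·11754·7372·8933·1835 ≡ 7687 (mod 15841).
x_0 = 7687.
x_1 = 7687^2 mod 15841 = 3039.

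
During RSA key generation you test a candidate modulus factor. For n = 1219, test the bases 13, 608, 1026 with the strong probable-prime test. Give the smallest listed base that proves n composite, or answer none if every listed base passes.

n − 1 = 1218 = 2^1 · 609, so s = 1 and d = 609.
Base 13: x_0 = 13^609 mod 1219 = 1076. x_0 ∉ {1, 1218} and s = 1, so 13 is a Miller–Rabin witness and 1219 is composite.
Base 608: x_0 = 608^609 mod 1219 = 718. x_0 ∉ {1, 1218} and s = 1, so 608 is a Miller–Rabin witness and 1219 is composite.
Base 1026: x_0 = 1026^609 mod 1219 = 109. x_0 ∉ {1, 1218} and s = 1, so 1026 is a Miller–Rabin witness and 1219 is composite.
The smallest witness among the given bases is 13.

13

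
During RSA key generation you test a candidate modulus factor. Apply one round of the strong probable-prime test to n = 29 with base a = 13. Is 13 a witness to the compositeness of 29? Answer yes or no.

n − 1 = 28 = 2^2 · 7, so s = 2 and d = 7.
By repeated squaring, 13^7 ≡ 28 (mod 29).
x_0 = 13^7 mod 29 = 28.
x_0 = 28 ≡ −1, so 13 is not a witness.

no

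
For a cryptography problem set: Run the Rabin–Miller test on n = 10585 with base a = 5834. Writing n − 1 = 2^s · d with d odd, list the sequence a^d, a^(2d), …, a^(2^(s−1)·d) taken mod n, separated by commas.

3769, 291, 1

n − 1 = 10584 = 2^3 · 1323, so s = 3 and d = 1323.
x_0 = 5834^1323 mod 10585 = 3769.
x_1 = 3769^2 mod 10585 = 291.
x_2 = 291^2 mod 10585 = 1.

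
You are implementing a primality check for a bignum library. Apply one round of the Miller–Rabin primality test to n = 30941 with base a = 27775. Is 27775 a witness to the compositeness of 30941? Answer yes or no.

n − 1 = 30940 = 2^2 · 7735, so s = 2 and d = 7735.
x_0 = 27775^7735 mod 30941 = 5826.
x_0 is neither 1 nor 30940, so continue squaring.
x_1 = 5826^2 mod 30941 = 30940.
x_1 ≡ −1, so 27775 is not a witness.

no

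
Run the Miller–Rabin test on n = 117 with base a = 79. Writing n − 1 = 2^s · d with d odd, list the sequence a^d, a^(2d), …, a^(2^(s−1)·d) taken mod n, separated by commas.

40, 79

n − 1 = 116 = 2^2 · 29, so s = 2 and d = 29.
x_0 = 79^29 mod 117 = 40.
x_1 = 40^2 mod 117 = 79.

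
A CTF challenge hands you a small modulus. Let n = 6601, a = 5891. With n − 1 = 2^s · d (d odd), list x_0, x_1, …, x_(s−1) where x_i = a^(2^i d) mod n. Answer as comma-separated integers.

2416, 1772, 4509

n − 1 = 6600 = 2^3 · 825, so s = 3 and d = 825.
x_0 = 5891^825 mod 6601 = 2416.
x_1 = 2416^2 mod 6601 = 1772.
x_2 = 1772^2 mod 6601 = 4509.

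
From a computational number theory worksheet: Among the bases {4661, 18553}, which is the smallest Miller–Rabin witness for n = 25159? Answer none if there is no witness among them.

4661

n − 1 = 25158 = 2^1 · 12579, so s = 1 and d = 12579.
Base 4661: x_0 = 4661^12579 mod 25159 = 10473. x_0 ∉ {1, 25158} and s = 1, so 4661 is a Miller–Rabin witness and 25159 is composite.
Base 18553: x_0 = 18553^12579 mod 25159 = 2982. x_0 ∉ {1, 25158} and s = 1, so 18553 is a Miller–Rabin witness and 25159 is composite.
The smallest witness among the given bases is 4661.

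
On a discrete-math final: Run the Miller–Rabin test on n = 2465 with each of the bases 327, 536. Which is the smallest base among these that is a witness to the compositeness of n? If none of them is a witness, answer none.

536

n − 1 = 2464 = 2^5 · 77, so s = 5 and d = 77.
Base 327: x_0 = 327^77 mod 2465 = 157. x_0 is neither 1 nor 2464, so continue squaring. x_1 = 157^2 mod 2465 = 2464. x_1 ≡ −1, so 327 is not a witness.
Base 536: x_0 = 536^77 mod 2465 = 1351. x_0 is neither 1 nor 2464, so continue squaring. x_1 = 1351^2 mod 2465 = 1101. x_2 = 1101^2 mod 2465 = 1886. x_3 = 1886^2 mod 2465 = 1. x_3 = 1 but x_2 ≠ ±1, a nontrivial square root of 1 — 536 is a witness and 2465 is composite.
The smallest witness among the given bases is 536.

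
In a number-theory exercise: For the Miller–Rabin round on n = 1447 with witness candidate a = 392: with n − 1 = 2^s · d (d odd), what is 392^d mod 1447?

n − 1 = 1446 = 2^1 · 723, so s = 1 and d = 723.
392^723 mod 1447 = 1.

1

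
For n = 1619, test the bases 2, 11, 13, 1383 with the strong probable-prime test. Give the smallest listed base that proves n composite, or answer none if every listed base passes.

n − 1 = 1618 = 2^1 · 809, so s = 1 and d = 809.
Base 2: x_0 = 2^809 mod 1619 = 1618. x_0 = 1618 ≡ −1, so 2 is not a witness.
Base 11: x_0 = 11^809 mod 1619 = 1. x_0 = 1, so 11 is not a witness.
Base 13: x_0 = 13^809 mod 1619 = 1618. x_0 = 1618 ≡ −1, so 13 is not a witness.
Base 1383: x_0 = 1383^809 mod 1619 = 1. x_0 = 1, so 1383 is not a witness.
No listed base is a witness for 1619.

none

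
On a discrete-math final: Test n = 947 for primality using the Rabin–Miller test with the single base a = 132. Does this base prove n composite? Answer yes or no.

no

n − 1 = 946 = 2^1 · 473, so s = 1 and d = 473.
By repeated squaring, 132^473 ≡ 946 (mod 947).
x_0 = 132^473 mod 947 = 946.
x_0 = 946 ≡ −1, so 132 is not a witness.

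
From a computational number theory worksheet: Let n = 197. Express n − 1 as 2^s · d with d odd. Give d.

Halving: 196 → 98 → 49; 49 is odd.
So 196 = 2^2 · 49.

49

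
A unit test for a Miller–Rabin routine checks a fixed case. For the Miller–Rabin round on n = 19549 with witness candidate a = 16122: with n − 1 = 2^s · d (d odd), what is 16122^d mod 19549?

15548

n − 1 = 19548 = 2^2 · 4887, so s = 2 and d = 4887.
16122^4887 mod 19549 = 15548.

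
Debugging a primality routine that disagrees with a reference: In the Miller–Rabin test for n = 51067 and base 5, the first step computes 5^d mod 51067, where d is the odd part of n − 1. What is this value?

n − 1 = 51066 = 2^1 · 25533, so s = 1 and d = 25533.
5^25533 mod 51067 = 4362.

4362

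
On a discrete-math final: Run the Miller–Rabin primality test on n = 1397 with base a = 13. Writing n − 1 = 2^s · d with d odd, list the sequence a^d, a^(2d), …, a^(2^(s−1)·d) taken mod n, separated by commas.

666, 707

n − 1 = 1396 = 2^2 · 349, so s = 2 and d = 349.
x_0 = 13^349 mod 1397 = 666.
x_1 = 666^2 mod 1397 = 707.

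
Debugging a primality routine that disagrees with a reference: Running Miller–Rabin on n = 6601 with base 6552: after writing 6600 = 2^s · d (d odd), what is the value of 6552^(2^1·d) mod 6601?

n − 1 = 6600 = 2^3 · 825, so s = 3 and d = 825.
x_0 = 6552^825 mod 6601 = 1057.
x_1 = 1057^2 mod 6601 = 1680.

1680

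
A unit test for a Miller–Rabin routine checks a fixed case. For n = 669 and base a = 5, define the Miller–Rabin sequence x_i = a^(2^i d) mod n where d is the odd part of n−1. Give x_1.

n − 1 = 668 = 2^2 · 167, so s = 2 and d = 167.
x_0 = 5^167 mod 669 = 467.
x_1 = 467^2 mod 669 = 664.

664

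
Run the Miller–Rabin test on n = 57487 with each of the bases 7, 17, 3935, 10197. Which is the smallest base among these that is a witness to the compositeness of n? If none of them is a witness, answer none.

none

n − 1 = 57486 = 2^1 · 28743, so s = 1 and d = 28743.
Base 7: x_0 = 7^28743 mod 57487 = 1. x_0 = 1, so 7 is not a witness.
Base 17: x_0 = 17^28743 mod 57487 = 57486. x_0 = 57486 ≡ −1, so 17 is not a witness.
Base 3935: x_0 = 3935^28743 mod 57487 = 1. x_0 = 1, so 3935 is not a witness.
Base 10197: x_0 = 10197^28743 mod 57487 = 1. x_0 = 1, so 10197 is not a witness.
No listed base is a witness for 57487.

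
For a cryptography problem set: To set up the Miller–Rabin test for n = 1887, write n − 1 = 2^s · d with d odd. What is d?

Halving: 1886 → 943; 943 is odd.
So 1886 = 2^1 · 943.

943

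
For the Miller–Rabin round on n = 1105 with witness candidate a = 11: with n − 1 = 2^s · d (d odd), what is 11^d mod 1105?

996

n − 1 = 1104 = 2^4 · 69, so s = 4 and d = 69.
11^69 mod 1105 = 996.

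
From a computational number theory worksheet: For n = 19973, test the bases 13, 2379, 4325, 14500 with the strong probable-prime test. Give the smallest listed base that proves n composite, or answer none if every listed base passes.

n − 1 = 19972 = 2^2 · 4993, so s = 2 and d = 4993.
Base 13: x_0 = 13^4993 mod 19973 = 13210. x_0 is neither 1 nor 19972, so continue squaring. x_1 = 13210^2 mod 19973 = 19972. x_1 ≡ −1, so 13 is not a witness.
Base 2379: x_0 = 2379^4993 mod 19973 = 6763. x_0 is neither 1 nor 19972, so continue squaring. x_1 = 6763^2 mod 19973 = 19972. x_1 ≡ −1, so 2379 is not a witness.
Base 4325: x_0 = 4325^4993 mod 19973 = 19972. x_0 = 19972 ≡ −1, so 4325 is not a witness.
Base 14500: x_0 = 14500^4993 mod 19973 = 1. x_0 = 1, so 14500 is not a witness.
No listed base is a witness for 19973.

none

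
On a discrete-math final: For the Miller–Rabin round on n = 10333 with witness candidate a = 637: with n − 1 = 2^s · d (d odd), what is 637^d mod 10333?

3058

n − 1 = 10332 = 2^2 · 2583, so s = 2 and d = 2583.
Repeated squaring mod 10333: 637^1 ≡ 637, 637^2 ≡ 2782, 637^4 ≡ 107, 637^8 ≡ 1116, 637^16 ≡ 5496, 637^32 ≡ 2657, 637^64 ≡ 2210, 637^128 ≡ 6924, 637^256 ≡ 6989, 637^512 ≡ 2030, 637^1024 ≡ 8366, 637^2048 ≡ 4547.
2583 = 2048 + 512 + 16 + 4 + 2 + 1, so 637^2583 ≡ 4547·2030·5496·107·2782·637 ≡ 3058 (mod 10333).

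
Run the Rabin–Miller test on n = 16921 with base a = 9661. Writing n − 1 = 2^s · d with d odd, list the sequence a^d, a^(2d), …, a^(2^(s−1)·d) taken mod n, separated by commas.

n − 1 = 16920 = 2^3 · 2115, so s = 3 and d = 2115.
x_0 = 9661^2115 mod 16921 = 7987.
x_1 = 7987^2 mod 16921 = 16920.
x_2 = 16920^2 mod 16921 = 1.

7987, 16920, 1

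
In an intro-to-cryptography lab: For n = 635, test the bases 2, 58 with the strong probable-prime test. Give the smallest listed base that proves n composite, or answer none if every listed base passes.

2

n − 1 = 634 = 2^1 · 317, so s = 1 and d = 317.
Base 2: x_0 = 2^317 mod 635 = 512. x_0 ∉ {1, 634} and s = 1, so 2 is a Miller–Rabin witness and 635 is composite.
Base 58: x_0 = 58^317 mod 635 = 573. x_0 ∉ {1, 634} and s = 1, so 58 is a Miller–Rabin witness and 635 is composite.
The smallest witness among the given bases is 2.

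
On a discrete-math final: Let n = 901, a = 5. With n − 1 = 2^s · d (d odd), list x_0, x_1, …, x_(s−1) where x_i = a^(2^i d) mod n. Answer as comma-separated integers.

n − 1 = 900 = 2^2 · 225, so s = 2 and d = 225.
x_0 = 5^225 mod 901 = 277.
x_1 = 277^2 mod 901 = 144.

277, 144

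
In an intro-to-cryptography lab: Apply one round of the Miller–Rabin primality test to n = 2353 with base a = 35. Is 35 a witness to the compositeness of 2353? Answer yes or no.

n − 1 = 2352 = 2^4 · 147, so s = 4 and d = 147.
x_0 = 35^147 mod 2353 = 469.
x_0 is neither 1 nor 2352, so continue squaring.
x_1 = 469^2 mod 2353 = 1132.
x_2 = 1132^2 mod 2353 = 1392.
x_3 = 1392^2 mod 2353 = 1145.
Reached i = s−1 = 3 without hitting −1: 35 is a Miller–Rabin witness and 2353 is composite.

yes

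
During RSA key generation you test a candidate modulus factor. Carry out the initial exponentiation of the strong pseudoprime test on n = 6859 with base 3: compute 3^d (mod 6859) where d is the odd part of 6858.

n − 1 = 6858 = 2^1 · 3429, so s = 1 and d = 3429.
Repeated squaring mod 6859: 3^1 ≡ 3, 3^2 ≡ 9, 3^4 ≡ 81, 3^8 ≡ 6561, 3^16 ≡ 6496, 3^32 ≡ 1448, 3^64 ≡ 4709, 3^128 ≡ 6393, 3^256 ≡ 4527, 3^512 ≡ 5896, 3^1024 ≡ 1404, 3^2048 ≡ 2683.
3429 = 2048 + 1024 + 256 + 64 + 32 + 4 + 1, so 3^3429 ≡ 2683·1404·4527·4709·1448·81·3 ≡ 2716 (mod 6859).

2716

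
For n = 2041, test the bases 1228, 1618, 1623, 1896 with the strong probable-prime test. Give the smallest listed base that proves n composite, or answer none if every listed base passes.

n − 1 = 2040 = 2^3 · 255, so s = 3 and d = 255.
Base 1228: x_0 = 1228^255 mod 2041 = 970. x_0 is neither 1 nor 2040, so continue squaring. x_1 = 970^2 mod 2041 = 2040. x_1 ≡ −1, so 1228 is not a witness.
Base 1618: x_0 = 1618^255 mod 2041 = 1503. x_0 is neither 1 nor 2040, so continue squaring. x_1 = 1503^2 mod 2041 = 1663. x_2 = 1663^2 mod 2041 = 14. Reached i = s−1 = 2 without hitting −1: 1618 is a Miller–Rabin witness and 2041 is composite.
Base 1623: x_0 = 1623^255 mod 2041 = 1877. x_0 is neither 1 nor 2040, so continue squaring. x_1 = 1877^2 mod 2041 = 363. x_2 = 363^2 mod 2041 = 1145. Reached i = s−1 = 2 without hitting −1: 1623 is a Miller–Rabin witness and 2041 is composite.
Base 1896: x_0 = 1896^255 mod 2041 = 629. x_0 is neither 1 nor 2040, so continue squaring. x_1 = 629^2 mod 2041 = 1728. x_2 = 1728^2 mod 2041 = 1. x_2 = 1 but x_1 ≠ ±1, a nontrivial square root of 1 — 1896 is a witness and 2041 is composite.
The smallest witness among the given bases is 1618.

1618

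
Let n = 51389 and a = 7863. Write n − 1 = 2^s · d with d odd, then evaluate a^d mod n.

n − 1 = 51388 = 2^2 · 12847, so s = 2 and d = 12847.
Repeated squaring mod 51389: 7863^1 ≡ 7863, 7863^2 ≡ 5802, 7863^4 ≡ 3409, 7863^8 ≡ 7367, 7863^16 ≡ 5905, 7863^32 ≡ 27283, 7863^64 ≡ 43813, 7863^128 ≡ 45652, 7863^256 ≡ 24209, 7863^512 ≡ 35525, 7863^1024 ≡ 14563, 7863^2048 ≡ 49955, 7863^4096 ≡ 796, 7863^8192 ≡ 16948.
12847 = 8192 + 4096 + 512 + 32 + 8 + 4 + 2 + 1, so 7863^12847 ≡ 16948·796·35525·27283·7367·3409·5802·7863 ≡ 23129 (mod 51389).

23129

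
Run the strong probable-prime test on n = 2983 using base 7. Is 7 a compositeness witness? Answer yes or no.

yes

n − 1 = 2982 = 2^1 · 1491, so s = 1 and d = 1491.
x_0 = 7^1491 mod 2983 = 1673.
x_0 ∉ {1, 2982} and s = 1, so 7 is a Miller–Rabin witness and 2983 is composite.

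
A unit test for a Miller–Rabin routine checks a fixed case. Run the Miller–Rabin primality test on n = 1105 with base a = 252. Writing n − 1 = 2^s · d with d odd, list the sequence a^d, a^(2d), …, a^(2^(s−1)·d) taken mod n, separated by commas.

1032, 909, 846, 781

n − 1 = 1104 = 2^4 · 69, so s = 4 and d = 69.
x_0 = 252^69 mod 1105 = 1032.
x_1 = 1032^2 mod 1105 = 909.
x_2 = 909^2 mod 1105 = 846.
x_3 = 846^2 mod 1105 = 781.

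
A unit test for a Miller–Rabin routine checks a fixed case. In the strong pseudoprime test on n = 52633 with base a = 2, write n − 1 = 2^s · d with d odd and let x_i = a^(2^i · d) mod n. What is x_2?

1

n − 1 = 52632 = 2^3 · 6579, so s = 3 and d = 6579.
x_0 = 2^6579 mod 52633 = 1.
x_1 = 1^2 mod 52633 = 1.
x_2 = 1^2 mod 52633 = 1.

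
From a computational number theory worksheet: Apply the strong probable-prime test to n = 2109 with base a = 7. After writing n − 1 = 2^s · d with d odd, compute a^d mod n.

2044

n − 1 = 2108 = 2^2 · 527, so s = 2 and d = 527.
Repeated squaring mod 2109: 7^1 ≡ 7, 7^2 ≡ 49, 7^4 ≡ 292, 7^8 ≡ 904, 7^16 ≡ 1033, 7^32 ≡ 2044, 7^64 ≡ 7, 7^128 ≡ 49, 7^256 ≡ 292, 7^512 ≡ 904.
527 = 512 + 8 + 4 + 2 + 1, so 7^527 ≡ 904·904·292·49·7 ≡ 2044 (mod 2109).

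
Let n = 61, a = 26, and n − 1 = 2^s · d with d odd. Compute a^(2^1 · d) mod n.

60

n − 1 = 60 = 2^2 · 15, so s = 2 and d = 15.
Repeated squaring mod 61: 26^1 ≡ 26, 26^2 ≡ 5, 26^4 ≡ 25, 26^8 ≡ 15.
15 = 8 + 4 + 2 + 1, so 26^15 ≡ 15·25·5·26 ≡ 11 (mod 61).
x_0 = 11.
x_1 = 11^2 mod 61 = 60.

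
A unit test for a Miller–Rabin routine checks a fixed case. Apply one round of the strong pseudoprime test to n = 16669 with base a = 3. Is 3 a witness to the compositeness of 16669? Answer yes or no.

n − 1 = 16668 = 2^2 · 4167, so s = 2 and d = 4167.
Repeated squaring mod 16669: 3^1 ≡ 3, 3^2 ≡ 9, 3^4 ≡ 81, 3^8 ≡ 6561, 3^16 ≡ 7363, 3^32 ≡ 6181, 3^64 ≡ 16082, 3^128 ≡ 11189, 3^256 ≡ 9531, 3^512 ≡ 10580, 3^1024 ≡ 4065, 3^2048 ≡ 5246, 3^4096 ≡ 16666.
4167 = 4096 + 64 + 4 + 2 + 1, so 3^4167 ≡ 16666·16082·81·9·3 ≡ 768 (mod 16669).
x_0 = 3^4167 mod 16669 = 768.
x_0 is neither 1 nor 16668, so continue squaring.
x_1 = 768^2 mod 16669 = 6409.
Reached i = s−1 = 1 without hitting −1: 3 is a Miller–Rabin witness and 16669 is composite.

yes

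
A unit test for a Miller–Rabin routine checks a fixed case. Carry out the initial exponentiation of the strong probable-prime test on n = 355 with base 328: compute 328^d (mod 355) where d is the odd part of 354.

123

n − 1 = 354 = 2^1 · 177, so s = 1 and d = 177.
Repeated squaring mod 355: 328^1 ≡ 328, 328^2 ≡ 19, 328^4 ≡ 6, 328^8 ≡ 36, 328^16 ≡ 231, 328^32 ≡ 111, 328^64 ≡ 251, 328^128 ≡ 166.
177 = 128 + 32 + 16 + 1, so 328^177 ≡ 166·111·231·328 ≡ 123 (mod 355).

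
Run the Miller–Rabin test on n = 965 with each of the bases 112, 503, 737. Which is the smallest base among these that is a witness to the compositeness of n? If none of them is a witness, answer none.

n − 1 = 964 = 2^2 · 241, so s = 2 and d = 241.
Base 112: x_0 = 112^241 mod 965 = 112. x_0 is neither 1 nor 964, so continue squaring. x_1 = 112^2 mod 965 = 964. x_1 ≡ −1, so 112 is not a witness.
Base 503: x_0 = 503^241 mod 965 = 173. x_0 is neither 1 nor 964, so continue squaring. x_1 = 173^2 mod 965 = 14. Reached i = s−1 = 1 without hitting −1: 503 is a Miller–Rabin witness and 965 is composite.
Base 737: x_0 = 737^241 mod 965 = 712. x_0 is neither 1 nor 964, so continue squaring. x_1 = 712^2 mod 965 = 319. Reached i = s−1 = 1 without hitting −1: 737 is a Miller–Rabin witness and 965 is composite.
The smallest witness among the given bases is 503.

503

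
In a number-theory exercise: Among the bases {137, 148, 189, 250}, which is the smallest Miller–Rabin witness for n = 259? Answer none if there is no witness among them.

148

n − 1 = 258 = 2^1 · 129, so s = 1 and d = 129.
Base 137: x_0 = 137^129 mod 259 = 1. x_0 = 1, so 137 is not a witness.
Base 148: x_0 = 148^129 mod 259 = 148. x_0 ∉ {1, 258} and s = 1, so 148 is a Miller–Rabin witness and 259 is composite.
Base 189: x_0 = 189^129 mod 259 = 175. x_0 ∉ {1, 258} and s = 1, so 189 is a Miller–Rabin witness and 259 is composite.
Base 250: x_0 = 250^129 mod 259 = 48. x_0 ∉ {1, 258} and s = 1, so 250 is a Miller–Rabin witness and 259 is composite.
The smallest witness among the given bases is 148.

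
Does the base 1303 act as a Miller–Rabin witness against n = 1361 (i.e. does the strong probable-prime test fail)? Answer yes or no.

no

n − 1 = 1360 = 2^4 · 85, so s = 4 and d = 85.
Repeated squaring mod 1361: 1303^1 ≡ 1303, 1303^2 ≡ 642, 1303^4 ≡ 1142, 1303^8 ≡ 326, 1303^16 ≡ 118, 1303^32 ≡ 314, 1303^64 ≡ 604.
85 = 64 + 16 + 4 + 1, so 1303^85 ≡ 604·118·1142·1303 ≡ 574 (mod 1361).
x_0 = 1303^85 mod 1361 = 574.
x_0 is neither 1 nor 1360, so continue squaring.
x_1 = 574^2 mod 1361 = 114.
x_2 = 114^2 mod 1361 = 747.
x_3 = 747^2 mod 1361 = 1360.
x_3 ≡ −1, so 1303 is not a witness.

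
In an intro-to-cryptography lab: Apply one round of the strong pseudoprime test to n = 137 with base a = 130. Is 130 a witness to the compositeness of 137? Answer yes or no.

no

n − 1 = 136 = 2^3 · 17, so s = 3 and d = 17.
x_0 = 130^17 mod 137 = 37.
x_0 is neither 1 nor 136, so continue squaring.
x_1 = 37^2 mod 137 = 136.
x_1 ≡ −1, so 130 is not a witness.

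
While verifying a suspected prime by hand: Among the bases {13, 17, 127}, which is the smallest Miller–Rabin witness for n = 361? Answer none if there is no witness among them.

n − 1 = 360 = 2^3 · 45, so s = 3 and d = 45.
Base 13: x_0 = 13^45 mod 361 = 227. x_0 is neither 1 nor 360, so continue squaring. x_1 = 227^2 mod 361 = 267. x_2 = 267^2 mod 361 = 172. Reached i = s−1 = 2 without hitting −1: 13 is a Miller–Rabin witness and 361 is composite.
Base 17: x_0 = 17^45 mod 361 = 77. x_0 is neither 1 nor 360, so continue squaring. x_1 = 77^2 mod 361 = 153. x_2 = 153^2 mod 361 = 305. Reached i = s−1 = 2 without hitting −1: 17 is a Miller–Rabin witness and 361 is composite.
Base 127: x_0 = 127^45 mod 361 = 360. x_0 = 360 ≡ −1, so 127 is not a witness.
The smallest witness among the given bases is 13.

13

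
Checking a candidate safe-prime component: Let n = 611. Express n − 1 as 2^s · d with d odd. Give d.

Halving: 610 → 305; 305 is odd.
So 610 = 2^1 · 305.

305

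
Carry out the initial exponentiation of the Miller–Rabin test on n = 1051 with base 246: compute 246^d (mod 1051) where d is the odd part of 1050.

1050

n − 1 = 1050 = 2^1 · 525, so s = 1 and d = 525.
By repeated squaring, 246^525 ≡ 1050 (mod 1051).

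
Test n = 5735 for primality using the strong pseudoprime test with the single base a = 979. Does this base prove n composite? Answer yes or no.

yes

n − 1 = 5734 = 2^1 · 2867, so s = 1 and d = 2867.
x_0 = 979^2867 mod 5735 = 4199.
x_0 ∉ {1, 5734} and s = 1, so 979 is a Miller–Rabin witness and 5735 is composite.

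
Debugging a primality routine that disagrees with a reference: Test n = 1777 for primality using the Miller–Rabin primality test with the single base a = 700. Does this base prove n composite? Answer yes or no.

n − 1 = 1776 = 2^4 · 111, so s = 4 and d = 111.
Repeated squaring mod 1777: 700^1 ≡ 700, 700^2 ≡ 1325, 700^4 ≡ 1726, 700^8 ≡ 824, 700^16 ≡ 162, 700^32 ≡ 1366, 700^64 ≡ 106.
111 = 64 + 32 + 8 + 4 + 2 + 1, so 700^111 ≡ 106·1366·824·1726·1325·700 ≡ 1331 (mod 1777).
x_0 = 700^111 mod 1777 = 1331.
x_0 is neither 1 nor 1776, so continue squaring.
x_1 = 1331^2 mod 1777 = 1669.
x_2 = 1669^2 mod 1777 = 1002.
x_3 = 1002^2 mod 1777 = 1776.
x_3 ≡ −1, so 700 is not a witness.

no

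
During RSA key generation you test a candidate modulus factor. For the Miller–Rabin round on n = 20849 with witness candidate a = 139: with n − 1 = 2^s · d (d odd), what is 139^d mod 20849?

9995

n − 1 = 20848 = 2^4 · 1303, so s = 4 and d = 1303.
By repeated squaring, 139^1303 ≡ 9995 (mod 20849).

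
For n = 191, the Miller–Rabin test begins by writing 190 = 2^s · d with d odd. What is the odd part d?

95

Halving: 190 → 95; 95 is odd.
So 190 = 2^1 · 95.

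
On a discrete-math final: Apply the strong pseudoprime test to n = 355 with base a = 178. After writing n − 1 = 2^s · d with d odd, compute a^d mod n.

18

n − 1 = 354 = 2^1 · 177, so s = 1 and d = 177.
178^177 mod 355 = 18.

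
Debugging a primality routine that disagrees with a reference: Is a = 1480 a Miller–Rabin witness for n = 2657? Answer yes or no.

no

n − 1 = 2656 = 2^5 · 83, so s = 5 and d = 83.
x_0 = 1480^83 mod 2657 = 584.
x_0 is neither 1 nor 2656, so continue squaring.
x_1 = 584^2 mod 2657 = 960.
x_2 = 960^2 mod 2657 = 2278.
x_3 = 2278^2 mod 2657 = 163.
x_4 = 163^2 mod 2657 = 2656.
x_4 ≡ −1, so 1480 is not a witness.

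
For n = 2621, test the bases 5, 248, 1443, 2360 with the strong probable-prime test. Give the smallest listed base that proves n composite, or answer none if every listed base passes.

none

n − 1 = 2620 = 2^2 · 655, so s = 2 and d = 655.
Base 5: x_0 = 5^655 mod 2621 = 1. x_0 = 1, so 5 is not a witness.
Base 248: x_0 = 248^655 mod 2621 = 2620. x_0 = 2620 ≡ −1, so 248 is not a witness.
Base 1443: x_0 = 1443^655 mod 2621 = 472. x_0 is neither 1 nor 2620, so continue squaring. x_1 = 472^2 mod 2621 = 2620. x_1 ≡ −1, so 1443 is not a witness.
Base 2360: x_0 = 2360^655 mod 2621 = 2149. x_0 is neither 1 nor 2620, so continue squaring. x_1 = 2149^2 mod 2621 = 2620. x_1 ≡ −1, so 2360 is not a witness.
No listed base is a witness for 2621.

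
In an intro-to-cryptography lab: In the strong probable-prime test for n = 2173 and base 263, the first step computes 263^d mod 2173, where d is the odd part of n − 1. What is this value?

868

n − 1 = 2172 = 2^2 · 543, so s = 2 and d = 543.
Repeated squaring mod 2173: 263^1 ≡ 263, 263^2 ≡ 1806, 263^4 ≡ 2136, 263^8 ≡ 1369, 263^16 ≡ 1035, 263^32 ≡ 2109, 263^64 ≡ 1923, 263^128 ≡ 1656, 263^256 ≡ 10, 263^512 ≡ 100.
543 = 512 + 16 + 8 + 4 + 2 + 1, so 263^543 ≡ 100·1035·1369·2136·1806·263 ≡ 868 (mod 2173).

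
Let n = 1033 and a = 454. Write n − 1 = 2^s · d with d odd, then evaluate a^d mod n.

n − 1 = 1032 = 2^3 · 129, so s = 3 and d = 129.
Repeated squaring mod 1033: 454^1 ≡ 454, 454^2 ≡ 549, 454^4 ≡ 798, 454^8 ≡ 476, 454^16 ≡ 349, 454^32 ≡ 940, 454^64 ≡ 385, 454^128 ≡ 506.
129 = 128 + 1, so 454^129 ≡ 506·454 ≡ 398 (mod 1033).

398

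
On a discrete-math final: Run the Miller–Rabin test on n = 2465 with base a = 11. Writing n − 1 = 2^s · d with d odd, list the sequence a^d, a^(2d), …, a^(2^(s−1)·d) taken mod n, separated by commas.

n − 1 = 2464 = 2^5 · 77, so s = 5 and d = 77.
x_0 = 11^77 mod 2465 = 1061.
x_1 = 1061^2 mod 2465 = 1681.
x_2 = 1681^2 mod 2465 = 871.
x_3 = 871^2 mod 2465 = 1886.
x_4 = 1886^2 mod 2465 = 1.

1061, 1681, 871, 1886, 1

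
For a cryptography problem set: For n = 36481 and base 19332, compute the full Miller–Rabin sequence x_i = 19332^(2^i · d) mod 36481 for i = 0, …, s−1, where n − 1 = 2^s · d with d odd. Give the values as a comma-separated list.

27694, 17573, 35145, 33808, 31134, 25786, 15090

n − 1 = 36480 = 2^7 · 285, so s = 7 and d = 285.
x_0 = 19332^285 mod 36481 = 27694.
x_1 = 27694^2 mod 36481 = 17573.
x_2 = 17573^2 mod 36481 = 35145.
x_3 = 35145^2 mod 36481 = 33808.
x_4 = 33808^2 mod 36481 = 31134.
x_5 = 31134^2 mod 36481 = 25786.
x_6 = 25786^2 mod 36481 = 15090.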